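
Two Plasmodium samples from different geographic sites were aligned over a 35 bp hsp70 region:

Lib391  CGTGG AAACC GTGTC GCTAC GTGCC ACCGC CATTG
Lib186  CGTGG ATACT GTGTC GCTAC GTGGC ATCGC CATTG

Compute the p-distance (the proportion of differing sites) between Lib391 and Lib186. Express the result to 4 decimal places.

0.1143

Differing sites — 7:A/T; 10:C/T; 24:C/G; 27:C/T.
There are 4 differences over 35 sites, so p = 4/35 = 0.1143.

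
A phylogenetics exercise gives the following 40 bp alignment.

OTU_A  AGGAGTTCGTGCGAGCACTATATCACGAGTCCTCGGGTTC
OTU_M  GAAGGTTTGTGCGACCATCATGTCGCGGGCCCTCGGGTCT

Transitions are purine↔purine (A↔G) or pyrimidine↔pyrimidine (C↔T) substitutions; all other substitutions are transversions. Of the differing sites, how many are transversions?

1

Mismatches occur at site 1 (A→G, transition), site 2 (G→A, transition), site 3 (G→A, transition), site 4 (A→G, transition), site 8 (C→T, transition), site 15 (G→C, transversion), site 18 (C→T, transition), site 19 (T→C, transition), site 22 (A→G, transition), site 25 (A→G, transition), site 28 (A→G, transition), site 30 (T→C, transition), site 39 (T→C, transition), site 40 (C→T, transition).
Of the 14 differences, 13 transitions and 1 transversion, so the answer is 1.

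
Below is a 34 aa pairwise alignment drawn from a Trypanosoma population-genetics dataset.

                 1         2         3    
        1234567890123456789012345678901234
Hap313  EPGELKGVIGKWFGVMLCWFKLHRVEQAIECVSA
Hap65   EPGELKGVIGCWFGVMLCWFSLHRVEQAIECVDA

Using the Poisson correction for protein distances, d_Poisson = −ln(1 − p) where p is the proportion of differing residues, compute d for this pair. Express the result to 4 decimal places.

Differing sites — 11:K/C; 21:K/S; 33:S/D.
p = 3/34 = 0.088235.
d = −ln(1 − 0.088235) = −ln(0.911765) = 0.0924.

0.0924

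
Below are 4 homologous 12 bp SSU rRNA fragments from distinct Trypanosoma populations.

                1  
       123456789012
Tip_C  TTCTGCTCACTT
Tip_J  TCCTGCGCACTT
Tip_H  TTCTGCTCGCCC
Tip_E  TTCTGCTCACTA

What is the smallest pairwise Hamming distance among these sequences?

1

Pairwise Hamming distances:
  Tip_C vs Tip_J: 2
  Tip_C vs Tip_H: 3
  Tip_C vs Tip_E: 1
  Tip_J vs Tip_H: 5
  Tip_J vs Tip_E: 3
  Tip_H vs Tip_E: 3
The smallest is 1, between Tip_C and Tip_E.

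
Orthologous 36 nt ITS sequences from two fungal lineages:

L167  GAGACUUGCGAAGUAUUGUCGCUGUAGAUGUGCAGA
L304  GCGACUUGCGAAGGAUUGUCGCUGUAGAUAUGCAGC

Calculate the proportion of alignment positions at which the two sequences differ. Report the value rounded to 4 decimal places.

0.1111

Differing sites — 2:A/C; 14:U/G; 30:G/A; 36:A/C.
There are 4 differences over 36 sites, so p = 4/36 = 0.1111.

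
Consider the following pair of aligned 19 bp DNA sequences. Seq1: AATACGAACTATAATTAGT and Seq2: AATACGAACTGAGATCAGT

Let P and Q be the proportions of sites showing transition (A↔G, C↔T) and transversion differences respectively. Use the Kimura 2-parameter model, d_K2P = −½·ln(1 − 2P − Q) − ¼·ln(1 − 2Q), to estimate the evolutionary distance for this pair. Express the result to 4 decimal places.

0.2576

Differing sites — 11:A/G (Ti); 12:T/A (Tv); 13:A/G (Ti); 16:T/C (Ti).
Of the 4 differences, 3 transitions and 1 transversion over 19 sites: P = 3/19 = 0.157895, Q = 1/19 = 0.052632.
d = −0.5·ln(0.631578) − 0.25·ln(0.894736) = −0.5·(-0.459534) − 0.25·(-0.111227) = 0.2576.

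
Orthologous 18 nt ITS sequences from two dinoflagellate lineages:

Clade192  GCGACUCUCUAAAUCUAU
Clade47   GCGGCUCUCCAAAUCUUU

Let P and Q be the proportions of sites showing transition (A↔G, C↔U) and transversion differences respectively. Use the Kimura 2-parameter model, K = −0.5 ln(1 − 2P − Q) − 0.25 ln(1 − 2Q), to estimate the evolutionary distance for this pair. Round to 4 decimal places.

Differing sites — 4:A/G (Ti); 10:U/C (Ti); 17:A/U (Tv).
Of the 3 differences, 2 transitions and 1 transversion over 18 sites: P = 2/18 = 0.111111, Q = 1/18 = 0.055556.
d = −0.5·ln(0.722222) − 0.25·ln(0.888888) = −0.5·(-0.325423) − 0.25·(-0.117784) = 0.1922.

0.1922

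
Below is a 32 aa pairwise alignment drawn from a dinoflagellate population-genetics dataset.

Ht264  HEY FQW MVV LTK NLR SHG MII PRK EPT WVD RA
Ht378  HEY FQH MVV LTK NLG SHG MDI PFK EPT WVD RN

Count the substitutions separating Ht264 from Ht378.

The sequences differ at positions 6 (W/H), 15 (R/G), 20 (I/D), 23 (R/F), 32 (A/N).
That gives 5 mismatches out of 32 aligned sites, so the Hamming distance is 5.

5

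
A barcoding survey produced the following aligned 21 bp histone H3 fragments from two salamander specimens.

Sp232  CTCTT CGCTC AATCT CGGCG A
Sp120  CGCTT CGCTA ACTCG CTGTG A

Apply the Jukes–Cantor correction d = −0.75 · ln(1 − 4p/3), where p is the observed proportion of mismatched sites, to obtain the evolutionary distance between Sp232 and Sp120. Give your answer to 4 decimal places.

0.3597

Mismatches occur at site 2 (T↔G), site 10 (C↔A), site 12 (A↔C), site 15 (T↔G), site 17 (G↔T), site 19 (C↔T).
p = 6/21 = 0.285714.
d = −0.75 · ln(1 − (4/3)·0.285714) = −0.75 · ln(0.619048) = −0.75 · (-0.479572) = 0.3597.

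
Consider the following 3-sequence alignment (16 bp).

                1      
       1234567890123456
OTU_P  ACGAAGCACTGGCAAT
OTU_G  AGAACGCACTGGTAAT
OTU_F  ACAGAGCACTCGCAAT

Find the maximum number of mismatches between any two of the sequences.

5

Pairwise Hamming distances:
  OTU_P vs OTU_G: 4
  OTU_P vs OTU_F: 3
  OTU_G vs OTU_F: 5
The largest is 5, between OTU_G and OTU_F.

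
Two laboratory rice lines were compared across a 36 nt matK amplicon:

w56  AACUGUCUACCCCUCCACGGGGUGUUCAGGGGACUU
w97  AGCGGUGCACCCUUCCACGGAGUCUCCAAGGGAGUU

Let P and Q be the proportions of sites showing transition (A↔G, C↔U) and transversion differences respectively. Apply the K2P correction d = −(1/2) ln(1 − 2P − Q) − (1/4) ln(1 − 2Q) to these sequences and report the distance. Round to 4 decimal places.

0.3567

Mismatches occur at site 2 (A/G, transition), site 4 (U/G, transversion), site 7 (C/G, transversion), site 8 (U/C, transition), site 13 (C/U, transition), site 21 (G/A, transition), site 24 (G/C, transversion), site 26 (U/C, transition), site 29 (G/A, transition), site 34 (C/G, transversion).
Of the 10 differences, 6 transitions and 4 transversions over 36 sites: P = 6/36 = 0.166667, Q = 4/36 = 0.111111.
d = −0.5·ln(0.555555) − 0.25·ln(0.777778) = −0.5·(-0.587788) − 0.25·(-0.251314) = 0.3567.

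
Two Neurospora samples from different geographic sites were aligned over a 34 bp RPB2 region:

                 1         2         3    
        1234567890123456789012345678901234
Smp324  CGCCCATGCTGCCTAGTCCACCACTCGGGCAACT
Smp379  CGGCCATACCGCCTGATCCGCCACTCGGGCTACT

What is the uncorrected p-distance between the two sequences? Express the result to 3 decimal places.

Differing sites — 3:C/G; 8:G/A; 10:T/C; 15:A/G; 16:G/A; 20:A/G; 31:A/T.
There are 7 differences over 34 sites, so p = 7/34 = 0.206.

0.206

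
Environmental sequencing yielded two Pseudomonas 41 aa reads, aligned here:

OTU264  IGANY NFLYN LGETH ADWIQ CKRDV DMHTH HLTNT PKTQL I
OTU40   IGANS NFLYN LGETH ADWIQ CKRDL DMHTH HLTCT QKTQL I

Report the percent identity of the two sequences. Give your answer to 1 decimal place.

90.2%

The sequences differ at positions 5 (Y/S), 25 (V/L), 34 (N/C), 36 (P/Q).
37 of the 41 sites match, so the percent identity is 37/41 × 100 = 90.2%.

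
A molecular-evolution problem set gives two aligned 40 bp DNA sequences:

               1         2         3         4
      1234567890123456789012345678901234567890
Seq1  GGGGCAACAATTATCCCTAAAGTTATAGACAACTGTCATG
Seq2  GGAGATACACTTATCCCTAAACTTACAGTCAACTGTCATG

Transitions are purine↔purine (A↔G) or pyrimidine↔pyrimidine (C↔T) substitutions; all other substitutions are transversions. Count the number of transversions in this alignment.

5

Differing sites — 3:G/A (Ti); 5:C/A (Tv); 6:A/T (Tv); 10:A/C (Tv); 22:G/C (Tv); 26:T/C (Ti); 29:A/T (Tv).
Of the 7 differences, 2 transitions and 5 transversions, so the answer is 5.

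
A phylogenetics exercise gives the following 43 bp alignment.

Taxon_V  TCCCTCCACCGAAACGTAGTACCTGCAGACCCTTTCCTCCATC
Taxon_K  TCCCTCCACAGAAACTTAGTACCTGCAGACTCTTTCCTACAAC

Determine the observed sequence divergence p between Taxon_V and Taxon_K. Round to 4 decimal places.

0.1163

Differing sites — 10:C/A; 16:G/T; 31:C/T; 39:C/A; 42:T/A.
There are 5 differences over 43 sites, so p = 5/43 = 0.1163.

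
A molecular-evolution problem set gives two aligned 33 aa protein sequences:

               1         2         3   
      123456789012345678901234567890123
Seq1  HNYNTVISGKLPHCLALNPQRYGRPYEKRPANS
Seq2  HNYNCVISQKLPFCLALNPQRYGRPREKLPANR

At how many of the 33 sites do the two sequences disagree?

Mismatches occur at site 5 (T/C), site 9 (G/Q), site 13 (H/F), site 26 (Y/R), site 29 (R/L), site 33 (S/R).
That gives 6 mismatches out of 33 aligned sites, so the Hamming distance is 6.

6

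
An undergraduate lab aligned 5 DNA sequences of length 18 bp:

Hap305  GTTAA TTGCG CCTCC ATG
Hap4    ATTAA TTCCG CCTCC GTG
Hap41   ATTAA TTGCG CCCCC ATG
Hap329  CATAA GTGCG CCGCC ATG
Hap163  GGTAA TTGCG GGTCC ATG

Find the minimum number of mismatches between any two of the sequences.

Pairwise Hamming distances:
  Hap305 vs Hap4: 3
  Hap305 vs Hap41: 2
  Hap305 vs Hap329: 4
  Hap305 vs Hap163: 3
  Hap4 vs Hap41: 3
  Hap4 vs Hap329: 6
  Hap4 vs Hap163: 6
  Hap41 vs Hap329: 4
  Hap41 vs Hap163: 5
  Hap329 vs Hap163: 6
The smallest is 2, between Hap305 and Hap41.

2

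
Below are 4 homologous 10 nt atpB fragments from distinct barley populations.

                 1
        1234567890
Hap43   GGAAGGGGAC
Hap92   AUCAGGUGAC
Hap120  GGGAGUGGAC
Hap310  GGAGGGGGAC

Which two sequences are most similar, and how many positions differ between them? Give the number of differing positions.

Pairwise Hamming distances:
  Hap43 vs Hap92: 4
  Hap43 vs Hap120: 2
  Hap43 vs Hap310: 1
  Hap92 vs Hap120: 5
  Hap92 vs Hap310: 5
  Hap120 vs Hap310: 3
The smallest is 1, between Hap43 and Hap310.

1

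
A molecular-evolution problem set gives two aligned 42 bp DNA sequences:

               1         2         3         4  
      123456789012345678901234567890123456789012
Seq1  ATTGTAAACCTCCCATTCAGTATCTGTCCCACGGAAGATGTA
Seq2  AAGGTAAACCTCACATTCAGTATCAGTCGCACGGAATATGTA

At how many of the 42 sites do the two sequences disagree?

Mismatches occur at site 2 (T/A), site 3 (T/G), site 13 (C/A), site 25 (T/A), site 29 (C/G), site 37 (G/T).
That gives 6 mismatches out of 42 aligned sites, so the Hamming distance is 6.

6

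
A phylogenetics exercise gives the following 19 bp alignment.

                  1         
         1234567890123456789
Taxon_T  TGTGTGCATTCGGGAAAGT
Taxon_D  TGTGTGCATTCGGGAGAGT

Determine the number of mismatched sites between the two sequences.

1

The sequences differ at position 16 (A/G).
That gives 1 mismatch out of 19 aligned sites, so the Hamming distance is 1.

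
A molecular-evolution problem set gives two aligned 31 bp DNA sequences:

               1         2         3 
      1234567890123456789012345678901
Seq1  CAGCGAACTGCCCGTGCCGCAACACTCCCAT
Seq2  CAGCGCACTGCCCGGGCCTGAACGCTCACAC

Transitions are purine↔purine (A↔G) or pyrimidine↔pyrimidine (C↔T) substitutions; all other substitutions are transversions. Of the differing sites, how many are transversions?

The sequences differ at positions 6 (A/C, transversion), 15 (T/G, transversion), 19 (G/T, transversion), 20 (C/G, transversion), 24 (A/G, transition), 28 (C/A, transversion), 31 (T/C, transition).
Of the 7 differences, 2 transitions and 5 transversions, so the answer is 5.

5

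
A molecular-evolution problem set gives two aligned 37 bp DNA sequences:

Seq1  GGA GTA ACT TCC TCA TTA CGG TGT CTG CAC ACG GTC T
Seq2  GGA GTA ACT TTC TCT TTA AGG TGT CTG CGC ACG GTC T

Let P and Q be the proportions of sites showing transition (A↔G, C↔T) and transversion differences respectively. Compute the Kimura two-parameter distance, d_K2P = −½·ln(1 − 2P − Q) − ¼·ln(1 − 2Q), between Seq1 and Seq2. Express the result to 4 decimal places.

0.1171

Differing sites — 11:C/T (Ti); 15:A/T (Tv); 19:C/A (Tv); 29:A/G (Ti).
Of the 4 differences, 2 transitions and 2 transversions over 37 sites: P = 2/37 = 0.054054, Q = 2/37 = 0.054054.
d = −0.5·ln(0.837838) − 0.25·ln(0.891892) = −0.5·(-0.176931) − 0.25·(-0.114410) = 0.1171.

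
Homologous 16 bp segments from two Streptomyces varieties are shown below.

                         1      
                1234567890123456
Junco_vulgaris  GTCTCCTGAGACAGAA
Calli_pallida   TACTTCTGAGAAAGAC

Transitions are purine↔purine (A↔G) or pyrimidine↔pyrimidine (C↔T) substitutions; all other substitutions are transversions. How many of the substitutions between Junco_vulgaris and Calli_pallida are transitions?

1

The sequences differ at positions 1 (G/T, transversion), 2 (T/A, transversion), 5 (C/T, transition), 12 (C/A, transversion), 16 (A/C, transversion).
Of the 5 differences, 1 transition and 4 transversions, so the answer is 1.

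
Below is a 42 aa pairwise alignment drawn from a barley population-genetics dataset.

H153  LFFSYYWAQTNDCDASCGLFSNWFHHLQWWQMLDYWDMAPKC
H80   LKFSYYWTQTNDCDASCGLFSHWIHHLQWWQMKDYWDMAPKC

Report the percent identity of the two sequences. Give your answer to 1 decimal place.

88.1%

Differing sites — 2:F/K; 8:A/T; 22:N/H; 24:F/I; 33:L/K.
37 of the 42 sites match, so the percent identity is 37/42 × 100 = 88.1%.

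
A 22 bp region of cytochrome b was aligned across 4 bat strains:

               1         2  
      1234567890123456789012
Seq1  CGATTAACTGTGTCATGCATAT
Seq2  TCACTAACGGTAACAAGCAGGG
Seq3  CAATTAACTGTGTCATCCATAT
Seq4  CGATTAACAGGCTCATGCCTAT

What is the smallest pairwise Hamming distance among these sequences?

2

Pairwise Hamming distances:
  Seq1 vs Seq2: 10
  Seq1 vs Seq3: 2
  Seq1 vs Seq4: 4
  Seq2 vs Seq3: 11
  Seq2 vs Seq4: 12
  Seq3 vs Seq4: 6
The smallest is 2, between Seq1 and Seq3.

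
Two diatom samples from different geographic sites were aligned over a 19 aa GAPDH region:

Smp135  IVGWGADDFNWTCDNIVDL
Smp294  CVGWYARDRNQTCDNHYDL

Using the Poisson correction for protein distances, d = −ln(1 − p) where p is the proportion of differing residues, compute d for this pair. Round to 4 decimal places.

0.4595

The sequences differ at positions 1 (I/C), 5 (G/Y), 7 (D/R), 9 (F/R), 11 (W/Q), 16 (I/H), 17 (V/Y).
p = 7/19 = 0.368421.
d = −ln(1 − 0.368421) = −ln(0.631579) = 0.4595.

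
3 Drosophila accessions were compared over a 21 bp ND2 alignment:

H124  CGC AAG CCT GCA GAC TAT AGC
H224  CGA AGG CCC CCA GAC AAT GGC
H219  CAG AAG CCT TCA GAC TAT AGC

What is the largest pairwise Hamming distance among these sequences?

7

Pairwise Hamming distances:
  H124 vs H224: 6
  H124 vs H219: 3
  H224 vs H219: 7
The largest is 7, between H224 and H219.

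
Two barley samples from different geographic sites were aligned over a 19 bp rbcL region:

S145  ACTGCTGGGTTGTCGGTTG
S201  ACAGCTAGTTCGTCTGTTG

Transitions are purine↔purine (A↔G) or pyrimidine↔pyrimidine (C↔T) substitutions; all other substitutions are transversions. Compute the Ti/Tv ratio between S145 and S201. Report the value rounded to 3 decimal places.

The sequences differ at positions 3 (T/A, transversion), 7 (G/A, transition), 9 (G/T, transversion), 11 (T/C, transition), 15 (G/T, transversion).
Of the 5 differences, 2 transitions and 3 transversions, so Ti/Tv = 2/3 = 0.667.

0.667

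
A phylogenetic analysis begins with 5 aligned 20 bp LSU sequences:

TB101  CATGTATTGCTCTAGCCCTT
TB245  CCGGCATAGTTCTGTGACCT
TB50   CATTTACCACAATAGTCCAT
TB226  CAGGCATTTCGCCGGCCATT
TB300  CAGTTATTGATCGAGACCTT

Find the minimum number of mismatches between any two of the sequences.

5

Pairwise Hamming distances:
  TB101 vs TB245: 10
  TB101 vs TB50: 8
  TB101 vs TB226: 7
  TB101 vs TB300: 5
  TB245 vs TB50: 15
  TB245 vs TB226: 11
  TB245 vs TB300: 11
  TB50 vs TB226: 13
  TB50 vs TB300: 10
  TB226 vs TB300: 9
The smallest is 5, between TB101 and TB300.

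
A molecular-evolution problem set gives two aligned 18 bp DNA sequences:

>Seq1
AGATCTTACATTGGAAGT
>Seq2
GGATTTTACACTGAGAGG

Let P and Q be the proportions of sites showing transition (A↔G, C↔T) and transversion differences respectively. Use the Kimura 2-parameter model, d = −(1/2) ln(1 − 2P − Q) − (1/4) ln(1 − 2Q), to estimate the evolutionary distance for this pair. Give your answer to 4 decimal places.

Mismatches occur at site 1 (A→G, transition), site 5 (C→T, transition), site 11 (T→C, transition), site 14 (G→A, transition), site 15 (A→G, transition), site 18 (T→G, transversion).
Of the 6 differences, 5 transitions and 1 transversion over 18 sites: P = 5/18 = 0.277778, Q = 1/18 = 0.055556.
d = −0.5·ln(0.388888) − 0.25·ln(0.888888) = −0.5·(-0.944464) − 0.25·(-0.117784) = 0.5017.

0.5017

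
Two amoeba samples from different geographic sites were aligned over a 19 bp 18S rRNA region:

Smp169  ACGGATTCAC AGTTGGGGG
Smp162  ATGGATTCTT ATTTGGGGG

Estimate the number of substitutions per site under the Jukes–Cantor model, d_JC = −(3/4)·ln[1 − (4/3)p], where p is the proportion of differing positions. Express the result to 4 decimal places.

Mismatches occur at site 2 (C↔T), site 9 (A↔T), site 10 (C↔T), site 12 (G↔T).
p = 4/19 = 0.210526.
d = −0.75 · ln(1 − (4/3)·0.210526) = −0.75 · ln(0.719299) = −0.75 · (-0.329478) = 0.2471.

0.2471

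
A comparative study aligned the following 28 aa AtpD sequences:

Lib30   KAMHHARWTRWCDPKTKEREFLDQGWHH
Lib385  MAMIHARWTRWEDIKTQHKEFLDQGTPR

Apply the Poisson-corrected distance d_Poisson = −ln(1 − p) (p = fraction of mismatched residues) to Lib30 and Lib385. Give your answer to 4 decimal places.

0.4418

Mismatches occur at site 1 (K→M), site 4 (H→I), site 12 (C→E), site 14 (P→I), site 17 (K→Q), site 18 (E→H), site 19 (R→K), site 26 (W→T), site 27 (H→P), site 28 (H→R).
p = 10/28 = 0.357143.
d = −ln(1 − 0.357143) = −ln(0.642857) = 0.4418.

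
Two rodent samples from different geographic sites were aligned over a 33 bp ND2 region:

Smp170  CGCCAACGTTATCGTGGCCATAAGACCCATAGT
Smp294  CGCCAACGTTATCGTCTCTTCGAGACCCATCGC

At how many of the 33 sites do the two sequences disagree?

The sequences differ at positions 16 (G/C), 17 (G/T), 19 (C/T), 20 (A/T), 21 (T/C), 22 (A/G), 31 (A/C), 33 (T/C).
That gives 8 mismatches out of 33 aligned sites, so the Hamming distance is 8.

8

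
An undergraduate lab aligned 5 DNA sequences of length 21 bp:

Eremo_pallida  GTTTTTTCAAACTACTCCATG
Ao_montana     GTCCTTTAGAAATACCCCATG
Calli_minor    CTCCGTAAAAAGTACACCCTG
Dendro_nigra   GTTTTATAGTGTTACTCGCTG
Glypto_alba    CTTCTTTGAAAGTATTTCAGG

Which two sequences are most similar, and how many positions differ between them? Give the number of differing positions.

Pairwise Hamming distances:
  Eremo_pallida vs Ao_montana: 6
  Eremo_pallida vs Calli_minor: 9
  Eremo_pallida vs Dendro_nigra: 8
  Eremo_pallida vs Glypto_alba: 7
  Ao_montana vs Calli_minor: 7
  Ao_montana vs Dendro_nigra: 9
  Ao_montana vs Glypto_alba: 9
  Calli_minor vs Dendro_nigra: 12
  Calli_minor vs Glypto_alba: 9
  Dendro_nigra vs Glypto_alba: 13
The smallest is 6, between Eremo_pallida and Ao_montana.

6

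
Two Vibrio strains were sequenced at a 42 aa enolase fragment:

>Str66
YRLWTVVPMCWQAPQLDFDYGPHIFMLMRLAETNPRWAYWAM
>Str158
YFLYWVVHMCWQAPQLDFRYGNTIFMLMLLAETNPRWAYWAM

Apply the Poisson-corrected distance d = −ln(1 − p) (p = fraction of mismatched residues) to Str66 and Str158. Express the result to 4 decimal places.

Differing sites — 2:R/F; 4:W/Y; 5:T/W; 8:P/H; 19:D/R; 22:P/N; 23:H/T; 29:R/L.
p = 8/42 = 0.190476.
d = −ln(1 − 0.190476) = −ln(0.809524) = 0.2113.

0.2113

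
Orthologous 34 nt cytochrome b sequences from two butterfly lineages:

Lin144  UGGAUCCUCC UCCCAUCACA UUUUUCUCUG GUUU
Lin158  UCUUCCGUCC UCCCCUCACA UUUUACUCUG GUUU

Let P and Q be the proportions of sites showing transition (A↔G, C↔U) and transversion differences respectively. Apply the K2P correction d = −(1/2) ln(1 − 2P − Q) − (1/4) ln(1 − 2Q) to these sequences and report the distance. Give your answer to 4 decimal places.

Differing sites — 2:G/C (Tv); 3:G/U (Tv); 4:A/U (Tv); 5:U/C (Ti); 7:C/G (Tv); 15:A/C (Tv); 25:U/A (Tv).
Of the 7 differences, 1 transition and 6 transversions over 34 sites: P = 1/34 = 0.029412, Q = 6/34 = 0.176471.
d = −0.5·ln(0.764705) − 0.25·ln(0.647058) = −0.5·(-0.268265) − 0.25·(-0.435319) = 0.2430.

0.2430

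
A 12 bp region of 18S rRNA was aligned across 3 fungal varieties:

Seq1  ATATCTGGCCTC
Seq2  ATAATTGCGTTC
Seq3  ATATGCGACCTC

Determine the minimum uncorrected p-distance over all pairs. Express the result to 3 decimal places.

Pairwise Hamming distances:
  Seq1 vs Seq2: 5
  Seq1 vs Seq3: 3
  Seq2 vs Seq3: 6
The smallest is 3 mismatches, between Seq1 and Seq3; p = 3/12 = 0.250.

0.250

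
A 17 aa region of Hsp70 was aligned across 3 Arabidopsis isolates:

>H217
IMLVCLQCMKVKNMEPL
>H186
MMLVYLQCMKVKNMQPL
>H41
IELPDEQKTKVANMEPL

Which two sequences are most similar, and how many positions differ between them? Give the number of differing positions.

3

Pairwise Hamming distances:
  H217 vs H186: 3
  H217 vs H41: 7
  H186 vs H41: 9
The smallest is 3, between H217 and H186.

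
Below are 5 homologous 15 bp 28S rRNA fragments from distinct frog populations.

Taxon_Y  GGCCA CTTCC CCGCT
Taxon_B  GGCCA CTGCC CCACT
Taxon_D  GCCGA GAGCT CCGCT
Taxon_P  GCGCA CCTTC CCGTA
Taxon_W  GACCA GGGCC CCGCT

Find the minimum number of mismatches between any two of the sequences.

2

Pairwise Hamming distances:
  Taxon_Y vs Taxon_B: 2
  Taxon_Y vs Taxon_D: 6
  Taxon_Y vs Taxon_P: 6
  Taxon_Y vs Taxon_W: 4
  Taxon_B vs Taxon_D: 6
  Taxon_B vs Taxon_P: 8
  Taxon_B vs Taxon_W: 4
  Taxon_D vs Taxon_P: 9
  Taxon_D vs Taxon_W: 4
  Taxon_P vs Taxon_W: 8
The smallest is 2, between Taxon_Y and Taxon_B.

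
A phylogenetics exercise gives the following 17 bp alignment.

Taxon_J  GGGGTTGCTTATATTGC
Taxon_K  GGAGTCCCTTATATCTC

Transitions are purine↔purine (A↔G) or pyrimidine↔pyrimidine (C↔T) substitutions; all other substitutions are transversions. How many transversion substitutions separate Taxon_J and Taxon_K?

2

Differing sites — 3:G/A (Ti); 6:T/C (Ti); 7:G/C (Tv); 15:T/C (Ti); 16:G/T (Tv).
Of the 5 differences, 3 transitions and 2 transversions, so the answer is 2.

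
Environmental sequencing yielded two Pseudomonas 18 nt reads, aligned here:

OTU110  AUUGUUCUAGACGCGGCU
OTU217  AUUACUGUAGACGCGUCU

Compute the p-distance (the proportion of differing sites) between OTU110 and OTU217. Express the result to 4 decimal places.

0.2222

Differing sites — 4:G/A; 5:U/C; 7:C/G; 16:G/U.
There are 4 differences over 18 sites, so p = 4/18 = 0.2222.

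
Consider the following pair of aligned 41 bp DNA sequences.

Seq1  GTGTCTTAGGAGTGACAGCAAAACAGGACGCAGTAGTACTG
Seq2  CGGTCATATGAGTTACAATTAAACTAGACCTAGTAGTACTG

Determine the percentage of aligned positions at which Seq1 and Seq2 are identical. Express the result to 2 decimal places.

The sequences differ at positions 1 (G/C), 2 (T/G), 6 (T/A), 9 (G/T), 14 (G/T), 18 (G/A), 19 (C/T), 20 (A/T), 25 (A/T), 26 (G/A), 30 (G/C), 31 (C/T).
29 of the 41 sites match, so the percent identity is 29/41 × 100 = 70.73%.

70.73%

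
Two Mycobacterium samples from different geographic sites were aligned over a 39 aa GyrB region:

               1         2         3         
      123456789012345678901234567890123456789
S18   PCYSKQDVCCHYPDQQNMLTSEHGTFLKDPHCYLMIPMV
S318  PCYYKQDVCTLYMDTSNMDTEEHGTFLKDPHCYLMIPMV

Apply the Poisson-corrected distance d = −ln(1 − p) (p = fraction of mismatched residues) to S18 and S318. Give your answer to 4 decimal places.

0.2296

Mismatches occur at site 4 (S/Y), site 10 (C/T), site 11 (H/L), site 13 (P/M), site 15 (Q/T), site 16 (Q/S), site 19 (L/D), site 21 (S/E).
p = 8/39 = 0.205128.
d = −ln(1 − 0.205128) = −ln(0.794872) = 0.2296.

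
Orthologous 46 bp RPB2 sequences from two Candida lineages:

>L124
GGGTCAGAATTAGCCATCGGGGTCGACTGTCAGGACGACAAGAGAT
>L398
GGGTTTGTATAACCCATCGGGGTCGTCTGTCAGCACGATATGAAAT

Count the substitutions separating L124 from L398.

10

Differing sites — 5:C/T; 6:A/T; 8:A/T; 11:T/A; 13:G/C; 26:A/T; 34:G/C; 39:C/T; 41:A/T; 44:G/A.
That gives 10 mismatches out of 46 aligned sites, so the Hamming distance is 10.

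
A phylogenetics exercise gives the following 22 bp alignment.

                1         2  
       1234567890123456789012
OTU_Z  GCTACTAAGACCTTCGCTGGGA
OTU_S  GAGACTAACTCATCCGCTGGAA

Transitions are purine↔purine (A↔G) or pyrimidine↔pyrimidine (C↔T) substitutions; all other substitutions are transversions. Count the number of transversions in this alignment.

The sequences differ at positions 2 (C/A, transversion), 3 (T/G, transversion), 9 (G/C, transversion), 10 (A/T, transversion), 12 (C/A, transversion), 14 (T/C, transition), 21 (G/A, transition).
Of the 7 differences, 2 transitions and 5 transversions, so the answer is 5.

5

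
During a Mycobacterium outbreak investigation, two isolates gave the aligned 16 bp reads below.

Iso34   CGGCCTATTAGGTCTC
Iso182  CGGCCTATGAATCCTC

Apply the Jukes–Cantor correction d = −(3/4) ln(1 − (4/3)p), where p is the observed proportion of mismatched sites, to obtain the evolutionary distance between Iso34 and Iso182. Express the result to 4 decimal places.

0.3041

Differing sites — 9:T/G; 11:G/A; 12:G/T; 13:T/C.
p = 4/16 = 0.250000.
d = −0.75 · ln(1 − (4/3)·0.250000) = −0.75 · ln(0.666667) = −0.75 · (-0.405465) = 0.3041.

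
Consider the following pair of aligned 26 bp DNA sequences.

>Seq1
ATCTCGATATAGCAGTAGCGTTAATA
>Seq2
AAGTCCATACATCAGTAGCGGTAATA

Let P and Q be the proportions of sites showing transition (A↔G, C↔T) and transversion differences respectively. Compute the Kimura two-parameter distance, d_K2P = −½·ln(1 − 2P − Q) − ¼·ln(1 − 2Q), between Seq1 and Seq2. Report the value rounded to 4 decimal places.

0.2782

The sequences differ at positions 2 (T/A, transversion), 3 (C/G, transversion), 6 (G/C, transversion), 10 (T/C, transition), 12 (G/T, transversion), 21 (T/G, transversion).
Of the 6 differences, 1 transition and 5 transversions over 26 sites: P = 1/26 = 0.038462, Q = 5/26 = 0.192308.
d = −0.5·ln(0.730768) − 0.25·ln(0.615384) = −0.5·(-0.313659) − 0.25·(-0.485509) = 0.2782.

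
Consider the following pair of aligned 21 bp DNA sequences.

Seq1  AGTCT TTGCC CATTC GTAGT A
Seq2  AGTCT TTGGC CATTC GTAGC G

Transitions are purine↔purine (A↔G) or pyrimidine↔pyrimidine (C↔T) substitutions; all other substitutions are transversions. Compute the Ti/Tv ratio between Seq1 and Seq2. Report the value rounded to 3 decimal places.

2.000

Mismatches occur at site 9 (C/G, transversion), site 20 (T/C, transition), site 21 (A/G, transition).
Of the 3 differences, 2 transitions and 1 transversion, so Ti/Tv = 2/1 = 2.000.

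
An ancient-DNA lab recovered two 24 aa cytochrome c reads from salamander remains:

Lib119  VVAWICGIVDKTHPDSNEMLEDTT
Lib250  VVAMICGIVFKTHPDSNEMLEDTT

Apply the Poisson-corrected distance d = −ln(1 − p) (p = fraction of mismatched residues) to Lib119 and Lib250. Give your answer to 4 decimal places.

0.0870

The sequences differ at positions 4 (W/M), 10 (D/F).
p = 2/24 = 0.083333.
d = −ln(1 − 0.083333) = −ln(0.916667) = 0.0870.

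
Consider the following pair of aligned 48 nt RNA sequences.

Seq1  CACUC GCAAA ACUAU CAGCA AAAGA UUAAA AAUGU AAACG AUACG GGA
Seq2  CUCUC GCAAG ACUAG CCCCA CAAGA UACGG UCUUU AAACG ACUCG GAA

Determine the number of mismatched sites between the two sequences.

16

Differing sites — 2:A/U; 10:A/G; 15:U/G; 17:A/C; 18:G/C; 21:A/C; 27:U/A; 28:A/C; 29:A/G; 30:A/G; 31:A/U; 32:A/C; 34:G/U; 42:U/C; 43:A/U; 47:G/A.
That gives 16 mismatches out of 48 aligned sites, so the Hamming distance is 16.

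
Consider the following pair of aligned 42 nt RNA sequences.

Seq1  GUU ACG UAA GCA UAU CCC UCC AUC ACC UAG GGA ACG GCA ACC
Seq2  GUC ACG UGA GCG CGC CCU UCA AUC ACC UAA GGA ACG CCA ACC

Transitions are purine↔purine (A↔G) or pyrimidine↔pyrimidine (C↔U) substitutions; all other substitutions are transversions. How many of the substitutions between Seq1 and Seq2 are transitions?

The sequences differ at positions 3 (U/C, transition), 8 (A/G, transition), 12 (A/G, transition), 13 (U/C, transition), 14 (A/G, transition), 15 (U/C, transition), 18 (C/U, transition), 21 (C/A, transversion), 30 (G/A, transition), 37 (G/C, transversion).
Of the 10 differences, 8 transitions and 2 transversions, so the answer is 8.

8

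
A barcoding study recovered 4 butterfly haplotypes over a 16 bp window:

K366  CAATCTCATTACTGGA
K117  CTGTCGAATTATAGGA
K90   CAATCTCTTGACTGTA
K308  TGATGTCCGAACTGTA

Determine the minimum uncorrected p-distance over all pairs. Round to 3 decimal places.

0.188

Pairwise Hamming distances:
  K366 vs K117: 6
  K366 vs K90: 3
  K366 vs K308: 7
  K117 vs K90: 9
  K117 vs K308: 12
  K90 vs K308: 6
The smallest is 3 mismatches, between K366 and K90; p = 3/16 = 0.188.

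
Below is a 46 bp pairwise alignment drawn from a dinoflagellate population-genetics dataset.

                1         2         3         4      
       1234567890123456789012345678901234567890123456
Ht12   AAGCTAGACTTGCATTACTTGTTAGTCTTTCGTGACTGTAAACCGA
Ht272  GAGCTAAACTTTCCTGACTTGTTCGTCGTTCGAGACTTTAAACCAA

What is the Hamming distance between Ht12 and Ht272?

10

Mismatches occur at site 1 (A→G), site 7 (G→A), site 12 (G→T), site 14 (A→C), site 16 (T→G), site 24 (A→C), site 28 (T→G), site 33 (T→A), site 38 (G→T), site 45 (G→A).
That gives 10 mismatches out of 46 aligned sites, so the Hamming distance is 10.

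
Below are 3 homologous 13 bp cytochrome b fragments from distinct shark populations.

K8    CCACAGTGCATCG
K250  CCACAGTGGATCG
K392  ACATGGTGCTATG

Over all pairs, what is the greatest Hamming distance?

Pairwise Hamming distances:
  K8 vs K250: 1
  K8 vs K392: 6
  K250 vs K392: 7
The largest is 7, between K250 and K392.

7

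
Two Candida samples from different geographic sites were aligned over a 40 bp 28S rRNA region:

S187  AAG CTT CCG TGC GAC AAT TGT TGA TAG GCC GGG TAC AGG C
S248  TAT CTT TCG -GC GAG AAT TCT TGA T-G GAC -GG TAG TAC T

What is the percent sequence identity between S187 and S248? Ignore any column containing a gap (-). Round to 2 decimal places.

Excluding the 3 gap columns leaves 37 comparable sites.
The sequences differ at positions 1 (A/T), 3 (G/T), 7 (C/T), 15 (C/G), 20 (G/C), 29 (C/A), 36 (C/G), 37 (A/T), 38 (G/A), 39 (G/C), 40 (C/T).
26 of the 37 comparable sites match, so the percent identity is 26/37 × 100 = 70.27%.

70.27%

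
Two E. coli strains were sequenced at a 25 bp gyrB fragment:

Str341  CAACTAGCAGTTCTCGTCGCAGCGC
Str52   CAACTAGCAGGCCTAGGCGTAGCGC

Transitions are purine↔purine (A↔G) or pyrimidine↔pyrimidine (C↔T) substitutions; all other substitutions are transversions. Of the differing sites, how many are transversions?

3

Mismatches occur at site 11 (T/G, transversion), site 12 (T/C, transition), site 15 (C/A, transversion), site 17 (T/G, transversion), site 20 (C/T, transition).
Of the 5 differences, 2 transitions and 3 transversions, so the answer is 3.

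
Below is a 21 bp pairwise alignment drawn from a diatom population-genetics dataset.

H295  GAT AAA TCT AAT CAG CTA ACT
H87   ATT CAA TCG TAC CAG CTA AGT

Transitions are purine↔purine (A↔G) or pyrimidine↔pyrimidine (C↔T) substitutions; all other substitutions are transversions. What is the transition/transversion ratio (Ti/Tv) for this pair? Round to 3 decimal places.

The sequences differ at positions 1 (G/A, transition), 2 (A/T, transversion), 4 (A/C, transversion), 9 (T/G, transversion), 10 (A/T, transversion), 12 (T/C, transition), 20 (C/G, transversion).
Of the 7 differences, 2 transitions and 5 transversions, so Ti/Tv = 2/5 = 0.400.

0.400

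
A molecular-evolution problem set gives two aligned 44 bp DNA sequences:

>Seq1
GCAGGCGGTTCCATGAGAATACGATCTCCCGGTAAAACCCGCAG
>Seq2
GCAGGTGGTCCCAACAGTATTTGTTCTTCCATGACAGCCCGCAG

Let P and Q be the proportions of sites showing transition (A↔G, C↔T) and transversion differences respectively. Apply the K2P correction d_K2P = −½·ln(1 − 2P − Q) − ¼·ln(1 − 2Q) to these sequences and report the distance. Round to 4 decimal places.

The sequences differ at positions 6 (C/T, transition), 10 (T/C, transition), 14 (T/A, transversion), 15 (G/C, transversion), 18 (A/T, transversion), 21 (A/T, transversion), 22 (C/T, transition), 24 (A/T, transversion), 28 (C/T, transition), 31 (G/A, transition), 32 (G/T, transversion), 33 (T/G, transversion), 35 (A/C, transversion), 37 (A/G, transition).
Of the 14 differences, 6 transitions and 8 transversions over 44 sites: P = 6/44 = 0.136364, Q = 8/44 = 0.181818.
d = −0.5·ln(0.545454) − 0.25·ln(0.636364) = −0.5·(-0.606137) − 0.25·(-0.451985) = 0.4161.

0.4161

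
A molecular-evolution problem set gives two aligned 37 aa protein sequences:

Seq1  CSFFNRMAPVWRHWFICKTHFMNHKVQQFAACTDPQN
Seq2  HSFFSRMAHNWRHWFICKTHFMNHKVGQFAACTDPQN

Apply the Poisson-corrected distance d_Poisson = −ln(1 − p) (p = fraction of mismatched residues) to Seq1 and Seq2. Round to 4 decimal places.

Mismatches occur at site 1 (C/H), site 5 (N/S), site 9 (P/H), site 10 (V/N), site 27 (Q/G).
p = 5/37 = 0.135135.
d = −ln(1 − 0.135135) = −ln(0.864865) = 0.1452.

0.1452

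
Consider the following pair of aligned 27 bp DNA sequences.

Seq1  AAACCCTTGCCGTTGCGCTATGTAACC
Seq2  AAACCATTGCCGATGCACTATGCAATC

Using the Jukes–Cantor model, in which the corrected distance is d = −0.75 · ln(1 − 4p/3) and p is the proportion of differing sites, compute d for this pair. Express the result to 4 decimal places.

Mismatches occur at site 6 (C/A), site 13 (T/A), site 17 (G/A), site 23 (T/C), site 26 (C/T).
p = 5/27 = 0.185185.
d = −0.75 · ln(1 − (4/3)·0.185185) = −0.75 · ln(0.753087) = −0.75 · (-0.283575) = 0.2127.

0.2127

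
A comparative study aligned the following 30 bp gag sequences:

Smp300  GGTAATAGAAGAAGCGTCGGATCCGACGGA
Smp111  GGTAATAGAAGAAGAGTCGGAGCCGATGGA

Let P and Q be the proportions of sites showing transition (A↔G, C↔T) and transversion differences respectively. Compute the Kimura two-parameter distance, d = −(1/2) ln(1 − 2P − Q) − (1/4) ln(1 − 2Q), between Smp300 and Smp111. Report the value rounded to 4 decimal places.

0.1073

Mismatches occur at site 15 (C/A, transversion), site 22 (T/G, transversion), site 27 (C/T, transition).
Of the 3 differences, 1 transition and 2 transversions over 30 sites: P = 1/30 = 0.033333, Q = 2/30 = 0.066667.
d = −0.5·ln(0.866667) − 0.25·ln(0.866666) = −0.5·(-0.143100) − 0.25·(-0.143102) = 0.1073.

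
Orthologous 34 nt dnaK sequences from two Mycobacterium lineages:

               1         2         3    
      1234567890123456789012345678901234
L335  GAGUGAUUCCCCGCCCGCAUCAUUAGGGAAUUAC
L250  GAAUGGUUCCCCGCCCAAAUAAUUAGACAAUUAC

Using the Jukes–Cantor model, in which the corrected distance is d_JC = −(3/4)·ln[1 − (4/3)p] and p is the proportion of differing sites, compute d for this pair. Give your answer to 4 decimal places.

Mismatches occur at site 3 (G/A), site 6 (A/G), site 17 (G/A), site 18 (C/A), site 21 (C/A), site 27 (G/A), site 28 (G/C).
p = 7/34 = 0.205882.
d = −0.75 · ln(1 − (4/3)·0.205882) = −0.75 · ln(0.725491) = −0.75 · (-0.320907) = 0.2407.

0.2407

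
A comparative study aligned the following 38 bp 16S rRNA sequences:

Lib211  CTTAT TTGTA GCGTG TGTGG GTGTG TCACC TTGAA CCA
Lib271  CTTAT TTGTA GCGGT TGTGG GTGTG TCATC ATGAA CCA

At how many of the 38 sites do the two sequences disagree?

The sequences differ at positions 14 (T/G), 15 (G/T), 29 (C/T), 31 (T/A).
That gives 4 mismatches out of 38 aligned sites, so the Hamming distance is 4.

4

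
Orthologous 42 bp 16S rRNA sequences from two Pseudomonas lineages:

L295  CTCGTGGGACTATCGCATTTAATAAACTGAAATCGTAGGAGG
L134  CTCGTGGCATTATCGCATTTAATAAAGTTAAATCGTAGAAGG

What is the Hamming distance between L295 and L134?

Mismatches occur at site 8 (G/C), site 10 (C/T), site 27 (C/G), site 29 (G/T), site 39 (G/A).
That gives 5 mismatches out of 42 aligned sites, so the Hamming distance is 5.

5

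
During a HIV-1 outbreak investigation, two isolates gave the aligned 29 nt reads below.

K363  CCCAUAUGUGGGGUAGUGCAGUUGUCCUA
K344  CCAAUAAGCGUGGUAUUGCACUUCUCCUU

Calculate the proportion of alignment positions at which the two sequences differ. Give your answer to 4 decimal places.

Differing sites — 3:C/A; 7:U/A; 9:U/C; 11:G/U; 16:G/U; 21:G/C; 24:G/C; 29:A/U.
There are 8 differences over 29 sites, so p = 8/29 = 0.2759.

0.2759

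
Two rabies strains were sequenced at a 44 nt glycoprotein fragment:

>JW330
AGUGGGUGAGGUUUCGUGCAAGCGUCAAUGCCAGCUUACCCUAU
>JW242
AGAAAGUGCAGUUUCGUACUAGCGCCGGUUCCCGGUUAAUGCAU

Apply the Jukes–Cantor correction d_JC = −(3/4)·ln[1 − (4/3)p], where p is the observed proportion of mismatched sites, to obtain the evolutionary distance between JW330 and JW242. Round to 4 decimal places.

0.5429

The sequences differ at positions 3 (U/A), 4 (G/A), 5 (G/A), 9 (A/C), 10 (G/A), 18 (G/A), 20 (A/U), 25 (U/C), 27 (A/G), 28 (A/G), 30 (G/U), 33 (A/C), 35 (C/G), 39 (C/A), 40 (C/U), 41 (C/G), 42 (U/C).
p = 17/44 = 0.386364.
d = −0.75 · ln(1 − (4/3)·0.386364) = −0.75 · ln(0.484848) = −0.75 · (-0.723920) = 0.5429.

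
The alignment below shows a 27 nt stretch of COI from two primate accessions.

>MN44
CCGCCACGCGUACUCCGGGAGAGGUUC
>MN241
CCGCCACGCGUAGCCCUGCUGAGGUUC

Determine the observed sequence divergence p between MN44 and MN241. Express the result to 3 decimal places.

Mismatches occur at site 13 (C→G), site 14 (U→C), site 17 (G→U), site 19 (G→C), site 20 (A→U).
There are 5 differences over 27 sites, so p = 5/27 = 0.185.

0.185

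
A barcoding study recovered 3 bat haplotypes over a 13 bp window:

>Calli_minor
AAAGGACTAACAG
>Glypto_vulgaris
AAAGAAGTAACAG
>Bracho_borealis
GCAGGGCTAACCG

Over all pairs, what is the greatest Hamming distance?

6

Pairwise Hamming distances:
  Calli_minor vs Glypto_vulgaris: 2
  Calli_minor vs Bracho_borealis: 4
  Glypto_vulgaris vs Bracho_borealis: 6
The largest is 6, between Glypto_vulgaris and Bracho_borealis.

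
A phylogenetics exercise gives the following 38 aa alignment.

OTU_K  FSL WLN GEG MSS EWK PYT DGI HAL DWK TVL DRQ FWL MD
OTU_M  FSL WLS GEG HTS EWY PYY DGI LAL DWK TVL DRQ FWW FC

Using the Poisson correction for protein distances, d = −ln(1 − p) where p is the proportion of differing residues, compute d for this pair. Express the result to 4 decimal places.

Mismatches occur at site 6 (N↔S), site 10 (M↔H), site 11 (S↔T), site 15 (K↔Y), site 18 (T↔Y), site 22 (H↔L), site 36 (L↔W), site 37 (M↔F), site 38 (D↔C).
p = 9/38 = 0.236842.
d = −ln(1 − 0.236842) = −ln(0.763158) = 0.2703.

0.2703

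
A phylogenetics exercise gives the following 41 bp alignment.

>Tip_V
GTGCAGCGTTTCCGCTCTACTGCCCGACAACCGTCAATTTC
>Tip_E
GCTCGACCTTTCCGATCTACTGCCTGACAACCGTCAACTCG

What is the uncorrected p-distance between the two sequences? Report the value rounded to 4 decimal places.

0.2439

Mismatches occur at site 2 (T/C), site 3 (G/T), site 5 (A/G), site 6 (G/A), site 8 (G/C), site 15 (C/A), site 25 (C/T), site 38 (T/C), site 40 (T/C), site 41 (C/G).
There are 10 differences over 41 sites, so p = 10/41 = 0.2439.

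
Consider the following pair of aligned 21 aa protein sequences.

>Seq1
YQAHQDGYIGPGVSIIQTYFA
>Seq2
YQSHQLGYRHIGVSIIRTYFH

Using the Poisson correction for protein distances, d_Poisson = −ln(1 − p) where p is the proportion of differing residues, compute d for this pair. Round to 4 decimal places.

Mismatches occur at site 3 (A→S), site 6 (D→L), site 9 (I→R), site 10 (G→H), site 11 (P→I), site 17 (Q→R), site 21 (A→H).
p = 7/21 = 0.333333.
d = −ln(1 − 0.333333) = −ln(0.666667) = 0.4055.

0.4055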